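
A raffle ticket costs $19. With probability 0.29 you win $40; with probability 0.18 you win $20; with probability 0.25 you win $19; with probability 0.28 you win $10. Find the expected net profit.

3.75

E[payout] = 40·0.29 + 20·0.18 + 19·0.25 + 10·0.28
 = 11.6 + 3.6 + 4.75 + 2.8
 = 22.75
Net = 22.75 - 19 = 3.75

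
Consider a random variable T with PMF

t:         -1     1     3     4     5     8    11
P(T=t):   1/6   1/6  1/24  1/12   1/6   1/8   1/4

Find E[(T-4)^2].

E[(T-4)^2] = Σ (t-4)^2·P(T=t)
 = 25·1/6 + 9·1/6 + 1·1/24 + 0·1/12 + 1·1/6 + 16·1/8 + 49·1/4
 = 25/6 + 3/2 + 1/24 + 0 + 1/6 + 2 + 49/4
 = 161/8

20.125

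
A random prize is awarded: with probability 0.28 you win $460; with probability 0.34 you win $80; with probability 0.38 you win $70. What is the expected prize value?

182.6

E[payout] = 460·0.28 + 80·0.34 + 70·0.38
 = 128.8 + 27.2 + 26.6
 = 182.6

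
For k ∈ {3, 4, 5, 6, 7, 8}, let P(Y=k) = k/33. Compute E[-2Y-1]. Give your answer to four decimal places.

-13.0606

E[-2Y-1] = Σ (-2y-1)·P(Y=y)
 = (-7)·1/11 + (-9)·4/33 + (-11)·5/33 + (-13)·2/11 + (-15)·7/33 + (-17)·8/33
 = (-7/11) + (-12/11) + (-5/3) + (-26/11) + (-35/11) + (-136/33)
 = -431/33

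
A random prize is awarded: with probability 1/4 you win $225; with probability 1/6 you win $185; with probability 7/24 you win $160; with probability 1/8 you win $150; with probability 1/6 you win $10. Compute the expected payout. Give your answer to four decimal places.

154.1667

E[payout] = 225·1/4 + 185·1/6 + 160·7/24 + 150·1/8 + 10·1/6
 = 225/4 + 185/6 + 140/3 + 75/4 + 5/3
 = 925/6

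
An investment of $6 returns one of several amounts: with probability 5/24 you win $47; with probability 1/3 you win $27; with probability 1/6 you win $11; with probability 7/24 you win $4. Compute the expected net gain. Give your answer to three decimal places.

E[payout] = 47·5/24 + 27·1/3 + 11·1/6 + 4·7/24
 = 235/24 + 9 + 11/6 + 7/6
 = 523/24
Net = 523/24 - 6 = 379/24

15.792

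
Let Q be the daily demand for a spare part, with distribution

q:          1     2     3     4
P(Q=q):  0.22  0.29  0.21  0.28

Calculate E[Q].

2.55

E[Q] = Σ q·P(Q=q)
 = 1·0.22 + 2·0.29 + 3·0.21 + 4·0.28
 = 0.22 + 0.58 + 0.63 + 1.12
 = 2.55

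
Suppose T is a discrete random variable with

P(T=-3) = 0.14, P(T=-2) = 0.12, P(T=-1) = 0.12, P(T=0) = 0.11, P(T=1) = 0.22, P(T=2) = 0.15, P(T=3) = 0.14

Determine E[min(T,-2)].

-2.14

E[min(T,-2)] = Σ min(t,-2)·P(T=t)
 = (-3)·0.14 + (-2)·0.12 + (-2)·0.12 + (-2)·0.11 + (-2)·0.22 + (-2)·0.15 + (-2)·0.14
 = (-0.42) + (-0.24) + (-0.24) + (-0.22) + (-0.44) + (-0.3) + (-0.28)
 = -2.14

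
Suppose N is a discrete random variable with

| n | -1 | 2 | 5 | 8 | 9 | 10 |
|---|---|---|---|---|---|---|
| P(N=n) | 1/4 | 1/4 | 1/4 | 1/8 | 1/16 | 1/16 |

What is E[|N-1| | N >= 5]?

P(N >= 5) = 1/4 + 1/8 + 1/16 + 1/16 = 1/2.
E[|N-1| | N >= 5] = [4·1/4 + 7·1/8 + 8·1/16 + 9·1/16] / (1/2)
 = 47/16 / (1/2)
 = 47/8

5.875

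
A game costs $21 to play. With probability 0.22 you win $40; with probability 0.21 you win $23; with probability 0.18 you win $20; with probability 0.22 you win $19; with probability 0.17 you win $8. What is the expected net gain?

1.77

E[payout] = 40·0.22 + 23·0.21 + 20·0.18 + 19·0.22 + 8·0.17
 = 8.8 + 4.83 + 3.6 + 4.18 + 1.36
 = 22.77
Net = 22.77 - 21 = 1.77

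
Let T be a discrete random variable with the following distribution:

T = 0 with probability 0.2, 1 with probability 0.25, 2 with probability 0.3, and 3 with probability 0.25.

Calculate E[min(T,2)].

1.35

E[min(T,2)] = Σ min(t,2)·P(T=t)
 = 0·0.2 + 1·0.25 + 2·0.3 + 2·0.25
 = 0 + 0.25 + 0.6 + 0.5
 = 1.35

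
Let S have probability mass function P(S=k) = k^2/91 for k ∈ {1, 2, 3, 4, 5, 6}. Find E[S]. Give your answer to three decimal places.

E[S] = Σ s·P(S=s)
 = 1·1/91 + 2·4/91 + 3·9/91 + 4·16/91 + 5·25/91 + 6·36/91
 = 1/91 + 8/91 + 27/91 + 64/91 + 125/91 + 216/91
 = 63/13

4.846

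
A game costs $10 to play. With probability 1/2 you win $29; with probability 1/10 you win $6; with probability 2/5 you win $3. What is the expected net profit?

6.3

E[payout] = 29·1/2 + 6·1/10 + 3·2/5
 = 29/2 + 3/5 + 6/5
 = 163/10
Net = 163/10 - 10 = 63/10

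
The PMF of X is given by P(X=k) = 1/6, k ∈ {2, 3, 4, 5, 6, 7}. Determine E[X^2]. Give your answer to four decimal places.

E[X^2] = Σ x^2·P(X=x)
 = 4·1/6 + 9·1/6 + 16·1/6 + 25·1/6 + 36·1/6 + 49·1/6
 = 2/3 + 3/2 + 8/3 + 25/6 + 6 + 49/6
 = 139/6

23.1667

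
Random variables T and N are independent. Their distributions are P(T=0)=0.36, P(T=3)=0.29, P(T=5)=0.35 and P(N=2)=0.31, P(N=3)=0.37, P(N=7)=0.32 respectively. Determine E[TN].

10.4014

E[TN] = Σ_t Σ_n tn · P(T=t)P(N=n)
 = 0·0.1116 + 0·0.1332 + 0·0.1152 + 6·0.0899 + 9·0.1073 + 21·0.0928 + 10·0.1085 + 15·0.1295 + 35·0.112
 = 0 + 0 + 0 + 0.5394 + 0.9657 + 1.9488 + 1.085 + 1.9425 + 3.92
 = 10.4014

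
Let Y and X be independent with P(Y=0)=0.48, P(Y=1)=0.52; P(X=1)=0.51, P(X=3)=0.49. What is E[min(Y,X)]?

E[min(Y,X)] = Σ_y Σ_x min(y,x) · P(Y=y)P(X=x)
 = 0·0.2448 + 0·0.2352 + 1·0.2652 + 1·0.2548
 = 0 + 0 + 0.2652 + 0.2548
 = 0.52

0.52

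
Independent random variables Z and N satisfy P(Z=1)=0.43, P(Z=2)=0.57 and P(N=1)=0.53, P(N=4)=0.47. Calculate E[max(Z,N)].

2.7121

E[max(Z,N)] = Σ_z Σ_n max(z,n) · P(Z=z)P(N=n)
 = 1·0.2279 + 4·0.2021 + 2·0.3021 + 4·0.2679
 = 0.2279 + 0.8084 + 0.6042 + 1.0716
 = 2.7121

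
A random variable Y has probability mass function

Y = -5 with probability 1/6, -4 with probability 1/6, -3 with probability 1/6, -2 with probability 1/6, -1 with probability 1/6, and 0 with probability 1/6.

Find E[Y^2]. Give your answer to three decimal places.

9.167

E[Y^2] = Σ y^2·P(Y=y)
 = 25·1/6 + 16·1/6 + 9·1/6 + 4·1/6 + 1·1/6 + 0·1/6
 = 25/6 + 8/3 + 3/2 + 2/3 + 1/6 + 0
 = 55/6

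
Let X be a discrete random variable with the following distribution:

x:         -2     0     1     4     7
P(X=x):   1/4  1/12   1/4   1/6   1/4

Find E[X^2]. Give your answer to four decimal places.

E[X^2] = Σ x^2·P(X=x)
 = 4·1/4 + 0·1/12 + 1·1/4 + 16·1/6 + 49·1/4
 = 1 + 0 + 1/4 + 8/3 + 49/4
 = 97/6

16.1667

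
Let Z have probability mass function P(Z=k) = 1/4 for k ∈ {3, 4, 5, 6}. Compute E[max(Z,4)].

4.75

E[max(Z,4)] = Σ max(z,4)·P(Z=z)
 = 4·1/4 + 4·1/4 + 5·1/4 + 6·1/4
 = 1 + 1 + 5/4 + 3/2
 = 19/4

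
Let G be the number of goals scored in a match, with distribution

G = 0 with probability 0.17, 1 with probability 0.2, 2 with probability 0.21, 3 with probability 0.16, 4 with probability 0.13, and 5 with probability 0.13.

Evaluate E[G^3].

30.77

E[G^3] = Σ g^3·P(G=g)
 = 0·0.17 + 1·0.2 + 8·0.21 + 27·0.16 + 64·0.13 + 125·0.13
 = 0 + 0.2 + 1.68 + 4.32 + 8.32 + 16.25
 = 30.77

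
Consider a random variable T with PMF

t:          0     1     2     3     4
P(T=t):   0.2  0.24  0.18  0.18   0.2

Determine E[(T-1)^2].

E[(T-1)^2] = Σ (t-1)^2·P(T=t)
 = 1·0.2 + 0·0.24 + 1·0.18 + 4·0.18 + 9·0.2
 = 0.2 + 0 + 0.18 + 0.72 + 1.8
 = 2.9

2.9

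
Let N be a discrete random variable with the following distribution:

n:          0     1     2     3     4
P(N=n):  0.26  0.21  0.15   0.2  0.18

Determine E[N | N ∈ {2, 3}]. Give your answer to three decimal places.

P(N ∈ {2, 3}) = 0.15 + 0.2 = 0.35.
E[N | N ∈ {2, 3}] = [2·0.15 + 3·0.2] / 0.35
 = 0.9 / 0.35
 = 18/7

2.571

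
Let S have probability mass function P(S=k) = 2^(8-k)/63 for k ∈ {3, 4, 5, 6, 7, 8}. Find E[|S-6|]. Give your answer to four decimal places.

2.2222

E[|S-6|] = Σ |s-6|·P(S=s)
 = 3·32/63 + 2·16/63 + 1·8/63 + 0·4/63 + 1·2/63 + 2·1/63
 = 32/21 + 32/63 + 8/63 + 0 + 2/63 + 2/63
 = 20/9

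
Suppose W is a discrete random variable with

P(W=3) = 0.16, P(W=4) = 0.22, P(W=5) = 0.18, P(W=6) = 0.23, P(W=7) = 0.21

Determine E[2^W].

E[2^W] = Σ 2^w·P(W=w)
 = 8·0.16 + 16·0.22 + 32·0.18 + 64·0.23 + 128·0.21
 = 1.28 + 3.52 + 5.76 + 14.72 + 26.88
 = 52.16

52.16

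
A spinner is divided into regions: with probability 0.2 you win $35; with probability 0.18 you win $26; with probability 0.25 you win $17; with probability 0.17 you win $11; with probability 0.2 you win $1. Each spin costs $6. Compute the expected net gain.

E[payout] = 35·0.2 + 26·0.18 + 17·0.25 + 11·0.17 + 1·0.2
 = 7 + 4.68 + 4.25 + 1.87 + 0.2
 = 18
Net = 18 - 6 = 12

12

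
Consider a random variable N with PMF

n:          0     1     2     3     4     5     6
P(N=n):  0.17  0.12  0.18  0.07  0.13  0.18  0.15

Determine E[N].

E[N] = Σ n·P(N=n)
 = 0·0.17 + 1·0.12 + 2·0.18 + 3·0.07 + 4·0.13 + 5·0.18 + 6·0.15
 = 0 + 0.12 + 0.36 + 0.21 + 0.52 + 0.9 + 0.9
 = 3.01

3.01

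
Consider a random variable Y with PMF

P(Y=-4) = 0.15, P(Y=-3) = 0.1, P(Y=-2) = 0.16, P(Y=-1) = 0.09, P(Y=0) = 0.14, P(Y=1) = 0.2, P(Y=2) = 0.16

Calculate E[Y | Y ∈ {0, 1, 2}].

1.04

P(Y ∈ {0, 1, 2}) = 0.14 + 0.2 + 0.16 = 0.5.
E[Y | Y ∈ {0, 1, 2}] = [0·0.14 + 1·0.2 + 2·0.16] / 0.5
 = 0.52 / 0.5
 = 26/25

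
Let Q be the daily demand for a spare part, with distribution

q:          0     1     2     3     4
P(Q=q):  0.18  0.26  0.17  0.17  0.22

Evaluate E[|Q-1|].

1.35

E[|Q-1|] = Σ |q-1|·P(Q=q)
 = 1·0.18 + 0·0.26 + 1·0.17 + 2·0.17 + 3·0.22
 = 0.18 + 0 + 0.17 + 0.34 + 0.66
 = 1.35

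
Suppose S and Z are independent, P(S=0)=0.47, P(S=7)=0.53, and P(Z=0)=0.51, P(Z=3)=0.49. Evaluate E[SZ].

5.4537

E[SZ] = Σ_s Σ_z sz · P(S=s)P(Z=z)
 = 0·0.2397 + 0·0.2303 + 0·0.2703 + 21·0.2597
 = 0 + 0 + 0 + 5.4537
 = 5.4537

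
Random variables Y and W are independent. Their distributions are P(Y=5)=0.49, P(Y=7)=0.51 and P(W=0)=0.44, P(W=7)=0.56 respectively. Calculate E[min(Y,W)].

E[min(Y,W)] = Σ_y Σ_w min(y,w) · P(Y=y)P(W=w)
 = 0·0.2156 + 5·0.2744 + 0·0.2244 + 7·0.2856
 = 0 + 1.372 + 0 + 1.9992
 = 3.3712

3.3712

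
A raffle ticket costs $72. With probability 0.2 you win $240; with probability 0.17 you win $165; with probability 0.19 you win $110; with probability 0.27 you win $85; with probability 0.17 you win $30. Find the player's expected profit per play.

53

E[payout] = 240·0.2 + 165·0.17 + 110·0.19 + 85·0.27 + 30·0.17
 = 48 + 28.05 + 20.9 + 22.95 + 5.1
 = 125
Net = 125 - 72 = 53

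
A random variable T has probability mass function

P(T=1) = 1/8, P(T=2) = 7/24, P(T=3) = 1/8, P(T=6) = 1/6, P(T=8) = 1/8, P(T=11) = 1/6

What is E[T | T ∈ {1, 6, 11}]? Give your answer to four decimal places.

6.4545

P(T ∈ {1, 6, 11}) = 1/8 + 1/6 + 1/6 = 11/24.
E[T | T ∈ {1, 6, 11}] = [1·1/8 + 6·1/6 + 11·1/6] / (11/24)
 = 71/24 / (11/24)
 = 71/11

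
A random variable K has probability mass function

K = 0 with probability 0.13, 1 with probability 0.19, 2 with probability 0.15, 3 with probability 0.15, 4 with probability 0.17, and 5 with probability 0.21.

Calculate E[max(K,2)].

3.12

E[max(K,2)] = Σ max(k,2)·P(K=k)
 = 2·0.13 + 2·0.19 + 2·0.15 + 3·0.15 + 4·0.17 + 5·0.21
 = 0.26 + 0.38 + 0.3 + 0.45 + 0.68 + 1.05
 = 3.12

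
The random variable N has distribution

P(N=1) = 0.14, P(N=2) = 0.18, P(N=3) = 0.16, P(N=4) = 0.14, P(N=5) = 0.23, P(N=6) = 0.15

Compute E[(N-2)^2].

5.33

E[(N-2)^2] = Σ (n-2)^2·P(N=n)
 = 1·0.14 + 0·0.18 + 1·0.16 + 4·0.14 + 9·0.23 + 16·0.15
 = 0.14 + 0 + 0.16 + 0.56 + 2.07 + 2.4
 = 5.33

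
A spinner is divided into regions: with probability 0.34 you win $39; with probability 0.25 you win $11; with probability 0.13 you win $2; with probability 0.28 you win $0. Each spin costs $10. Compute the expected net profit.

6.27

E[payout] = 39·0.34 + 11·0.25 + 2·0.13 + 0·0.28
 = 13.26 + 2.75 + 0.26 + 0
 = 16.27
Net = 16.27 - 10 = 6.27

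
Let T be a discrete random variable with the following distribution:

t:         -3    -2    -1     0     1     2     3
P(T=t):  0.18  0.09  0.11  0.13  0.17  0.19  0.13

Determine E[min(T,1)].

-0.34

E[min(T,1)] = Σ min(t,1)·P(T=t)
 = (-3)·0.18 + (-2)·0.09 + (-1)·0.11 + 0·0.13 + 1·0.17 + 1·0.19 + 1·0.13
 = (-0.54) + (-0.18) + (-0.11) + 0 + 0.17 + 0.19 + 0.13
 = -0.34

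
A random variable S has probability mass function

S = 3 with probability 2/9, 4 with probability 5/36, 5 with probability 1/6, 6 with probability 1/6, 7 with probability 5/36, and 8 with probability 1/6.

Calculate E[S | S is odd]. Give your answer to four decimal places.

4.6842

P(S is odd) = 2/9 + 1/6 + 5/36 = 19/36.
E[S | S is odd] = [3·2/9 + 5·1/6 + 7·5/36] / (19/36)
 = 89/36 / (19/36)
 = 89/19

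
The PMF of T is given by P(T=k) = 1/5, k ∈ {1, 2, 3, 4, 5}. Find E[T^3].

E[T^3] = Σ t^3·P(T=t)
 = 1·1/5 + 8·1/5 + 27·1/5 + 64·1/5 + 125·1/5
 = 1/5 + 8/5 + 27/5 + 64/5 + 25
 = 45

45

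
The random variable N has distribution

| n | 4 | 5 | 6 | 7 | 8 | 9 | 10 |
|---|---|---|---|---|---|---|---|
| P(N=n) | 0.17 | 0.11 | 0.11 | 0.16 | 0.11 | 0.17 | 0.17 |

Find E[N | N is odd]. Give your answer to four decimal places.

P(N is odd) = 0.11 + 0.16 + 0.17 = 0.44.
E[N | N is odd] = [5·0.11 + 7·0.16 + 9·0.17] / 0.44
 = 3.2 / 0.44
 = 80/11

7.2727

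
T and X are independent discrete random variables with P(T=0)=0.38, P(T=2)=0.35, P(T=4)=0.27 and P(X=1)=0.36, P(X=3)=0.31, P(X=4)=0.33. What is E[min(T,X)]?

E[min(T,X)] = Σ_t Σ_x min(t,x) · P(T=t)P(X=x)
 = 0·0.1368 + 0·0.1178 + 0·0.1254 + 1·0.126 + 2·0.1085 + 2·0.1155 + 1·0.0972 + 3·0.0837 + 4·0.0891
 = 0 + 0 + 0 + 0.126 + 0.217 + 0.231 + 0.0972 + 0.2511 + 0.3564
 = 1.2787

1.2787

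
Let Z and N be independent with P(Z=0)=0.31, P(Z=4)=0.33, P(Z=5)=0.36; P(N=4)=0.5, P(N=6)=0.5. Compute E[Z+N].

E[Z+N] = Σ_z Σ_n (z+n) · P(Z=z)P(N=n)
 = 4·0.155 + 6·0.155 + 8·0.165 + 10·0.165 + 9·0.18 + 11·0.18
 = 0.62 + 0.93 + 1.32 + 1.65 + 1.62 + 1.98
 = 8.12

8.12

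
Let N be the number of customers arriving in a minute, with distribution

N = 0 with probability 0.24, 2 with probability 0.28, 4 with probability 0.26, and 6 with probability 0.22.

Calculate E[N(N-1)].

E[N(N-1)] = Σ n(n-1)·P(N=n)
 = 0·0.24 + 2·0.28 + 12·0.26 + 30·0.22
 = 0 + 0.56 + 3.12 + 6.6
 = 10.28

10.28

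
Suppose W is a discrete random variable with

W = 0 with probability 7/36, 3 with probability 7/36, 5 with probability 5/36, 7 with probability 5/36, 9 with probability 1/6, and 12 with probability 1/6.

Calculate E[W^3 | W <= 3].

13.5

P(W <= 3) = 7/36 + 7/36 = 7/18.
E[W^3 | W <= 3] = [0·7/36 + 27·7/36] / (7/18)
 = 21/4 / (7/18)
 = 27/2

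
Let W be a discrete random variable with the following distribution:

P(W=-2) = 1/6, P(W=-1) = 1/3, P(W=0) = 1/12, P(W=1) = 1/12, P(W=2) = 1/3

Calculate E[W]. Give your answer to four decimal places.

0.0833

E[W] = Σ w·P(W=w)
 = (-2)·1/6 + (-1)·1/3 + 0·1/12 + 1·1/12 + 2·1/3
 = (-1/3) + (-1/3) + 0 + 1/12 + 2/3
 = 1/12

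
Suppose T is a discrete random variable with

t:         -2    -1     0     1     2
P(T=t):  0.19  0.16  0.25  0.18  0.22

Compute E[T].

E[T] = Σ t·P(T=t)
 = (-2)·0.19 + (-1)·0.16 + 0·0.25 + 1·0.18 + 2·0.22
 = (-0.38) + (-0.16) + 0 + 0.18 + 0.44
 = 0.08

0.08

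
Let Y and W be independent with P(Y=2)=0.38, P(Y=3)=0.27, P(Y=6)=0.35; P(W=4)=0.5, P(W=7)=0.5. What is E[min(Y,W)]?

E[min(Y,W)] = Σ_y Σ_w min(y,w) · P(Y=y)P(W=w)
 = 2·0.19 + 2·0.19 + 3·0.135 + 3·0.135 + 4·0.175 + 6·0.175
 = 0.38 + 0.38 + 0.405 + 0.405 + 0.7 + 1.05
 = 3.32

3.32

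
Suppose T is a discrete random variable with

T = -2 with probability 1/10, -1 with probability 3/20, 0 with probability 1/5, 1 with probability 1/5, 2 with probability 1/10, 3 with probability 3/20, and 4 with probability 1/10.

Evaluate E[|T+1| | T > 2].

P(T > 2) = 3/20 + 1/10 = 1/4.
E[|T+1| | T > 2] = [4·3/20 + 5·1/10] / (1/4)
 = 11/10 / (1/4)
 = 22/5

4.4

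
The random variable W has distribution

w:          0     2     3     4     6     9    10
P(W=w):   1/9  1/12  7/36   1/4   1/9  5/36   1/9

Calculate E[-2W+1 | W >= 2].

P(W >= 2) = 1/12 + 7/36 + 1/4 + 1/9 + 5/36 + 1/9 = 8/9.
E[-2W+1 | W >= 2] = [(-3)·1/12 + (-5)·7/36 + (-7)·1/4 + (-11)·1/9 + (-17)·5/36 + (-19)·1/9] / (8/9)
 = -26/3 / (8/9)
 = -39/4

-9.75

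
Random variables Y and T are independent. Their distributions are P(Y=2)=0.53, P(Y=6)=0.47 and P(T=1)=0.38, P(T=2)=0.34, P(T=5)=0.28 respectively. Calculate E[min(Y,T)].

2.0148

E[min(Y,T)] = Σ_y Σ_t min(y,t) · P(Y=y)P(T=t)
 = 1·0.2014 + 2·0.1802 + 2·0.1484 + 1·0.1786 + 2·0.1598 + 5·0.1316
 = 0.2014 + 0.3604 + 0.2968 + 0.1786 + 0.3196 + 0.658
 = 2.0148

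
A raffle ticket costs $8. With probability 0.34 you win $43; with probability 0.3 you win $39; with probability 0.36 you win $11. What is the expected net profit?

22.28

E[payout] = 43·0.34 + 39·0.3 + 11·0.36
 = 14.62 + 11.7 + 3.96
 = 30.28
Net = 30.28 - 8 = 22.28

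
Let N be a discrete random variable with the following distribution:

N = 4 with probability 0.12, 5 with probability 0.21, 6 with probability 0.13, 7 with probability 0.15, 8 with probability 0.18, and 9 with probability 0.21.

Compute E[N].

E[N] = Σ n·P(N=n)
 = 4·0.12 + 5·0.21 + 6·0.13 + 7·0.15 + 8·0.18 + 9·0.21
 = 0.48 + 1.05 + 0.78 + 1.05 + 1.44 + 1.89
 = 6.69

6.69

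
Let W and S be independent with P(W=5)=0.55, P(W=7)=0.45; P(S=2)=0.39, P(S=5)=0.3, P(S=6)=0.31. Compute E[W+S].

E[W+S] = Σ_w Σ_s (w+s) · P(W=w)P(S=s)
 = 7·0.2145 + 10·0.165 + 11·0.1705 + 9·0.1755 + 12·0.135 + 13·0.1395
 = 1.5015 + 1.65 + 1.8755 + 1.5795 + 1.62 + 1.8135
 = 10.04

10.04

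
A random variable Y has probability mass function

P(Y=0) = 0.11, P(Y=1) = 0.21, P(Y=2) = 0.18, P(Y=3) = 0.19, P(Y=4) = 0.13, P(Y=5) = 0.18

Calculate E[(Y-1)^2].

E[(Y-1)^2] = Σ (y-1)^2·P(Y=y)
 = 1·0.11 + 0·0.21 + 1·0.18 + 4·0.19 + 9·0.13 + 16·0.18
 = 0.11 + 0 + 0.18 + 0.76 + 1.17 + 2.88
 = 5.1

5.1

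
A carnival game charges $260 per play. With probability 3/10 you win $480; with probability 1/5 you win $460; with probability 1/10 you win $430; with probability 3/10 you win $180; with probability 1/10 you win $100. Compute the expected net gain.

E[payout] = 480·3/10 + 460·1/5 + 430·1/10 + 180·3/10 + 100·1/10
 = 144 + 92 + 43 + 54 + 10
 = 343
Net = 343 - 260 = 83

83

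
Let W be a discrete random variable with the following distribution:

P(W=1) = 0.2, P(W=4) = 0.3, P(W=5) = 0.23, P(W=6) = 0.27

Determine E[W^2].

20.47

E[W^2] = Σ w^2·P(W=w)
 = 1·0.2 + 16·0.3 + 25·0.23 + 36·0.27
 = 0.2 + 4.8 + 5.75 + 9.72
 = 20.47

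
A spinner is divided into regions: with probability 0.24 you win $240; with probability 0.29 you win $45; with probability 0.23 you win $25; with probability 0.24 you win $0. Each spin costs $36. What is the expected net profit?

40.4

E[payout] = 240·0.24 + 45·0.29 + 25·0.23 + 0·0.24
 = 57.6 + 13.05 + 5.75 + 0
 = 76.4
Net = 76.4 - 36 = 40.4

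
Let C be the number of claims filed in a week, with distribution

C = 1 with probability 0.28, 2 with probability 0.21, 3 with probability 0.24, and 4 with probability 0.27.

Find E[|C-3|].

E[|C-3|] = Σ |c-3|·P(C=c)
 = 2·0.28 + 1·0.21 + 0·0.24 + 1·0.27
 = 0.56 + 0.21 + 0 + 0.27
 = 1.04

1.04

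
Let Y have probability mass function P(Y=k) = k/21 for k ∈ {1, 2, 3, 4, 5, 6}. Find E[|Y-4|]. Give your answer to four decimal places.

E[|Y-4|] = Σ |y-4|·P(Y=y)
 = 3·1/21 + 2·2/21 + 1·1/7 + 0·4/21 + 1·5/21 + 2·2/7
 = 1/7 + 4/21 + 1/7 + 0 + 5/21 + 4/7
 = 9/7

1.2857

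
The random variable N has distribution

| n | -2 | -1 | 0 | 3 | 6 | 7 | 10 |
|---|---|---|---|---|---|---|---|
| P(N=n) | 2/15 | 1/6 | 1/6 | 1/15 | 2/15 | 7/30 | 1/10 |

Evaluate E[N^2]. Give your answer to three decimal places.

27.533

E[N^2] = Σ n^2·P(N=n)
 = 4·2/15 + 1·1/6 + 0·1/6 + 9·1/15 + 36·2/15 + 49·7/30 + 100·1/10
 = 8/15 + 1/6 + 0 + 3/5 + 24/5 + 343/30 + 10
 = 413/15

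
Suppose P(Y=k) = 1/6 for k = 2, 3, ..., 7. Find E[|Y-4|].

E[|Y-4|] = Σ |y-4|·P(Y=y)
 = 2·1/6 + 1·1/6 + 0·1/6 + 1·1/6 + 2·1/6 + 3·1/6
 = 1/3 + 1/6 + 0 + 1/6 + 1/3 + 1/2
 = 3/2

1.5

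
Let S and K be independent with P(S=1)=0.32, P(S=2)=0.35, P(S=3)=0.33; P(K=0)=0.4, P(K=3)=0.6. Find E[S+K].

3.81

E[S+K] = Σ_s Σ_k (s+k) · P(S=s)P(K=k)
 = 1·0.128 + 4·0.192 + 2·0.14 + 5·0.21 + 3·0.132 + 6·0.198
 = 0.128 + 0.768 + 0.28 + 1.05 + 0.396 + 1.188
 = 3.81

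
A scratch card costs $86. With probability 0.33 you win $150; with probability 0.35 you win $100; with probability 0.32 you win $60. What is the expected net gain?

E[payout] = 150·0.33 + 100·0.35 + 60·0.32
 = 49.5 + 35 + 19.2
 = 103.7
Net = 103.7 - 86 = 17.7

17.7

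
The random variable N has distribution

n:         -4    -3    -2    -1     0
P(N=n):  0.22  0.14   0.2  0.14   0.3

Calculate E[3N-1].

-6.52

E[3N-1] = Σ (3n-1)·P(N=n)
 = (-13)·0.22 + (-10)·0.14 + (-7)·0.2 + (-4)·0.14 + (-1)·0.3
 = (-2.86) + (-1.4) + (-1.4) + (-0.56) + (-0.3)
 = -6.52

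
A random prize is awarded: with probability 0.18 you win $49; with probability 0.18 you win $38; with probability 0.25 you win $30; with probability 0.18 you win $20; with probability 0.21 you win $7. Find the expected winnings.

E[payout] = 49·0.18 + 38·0.18 + 30·0.25 + 20·0.18 + 7·0.21
 = 8.82 + 6.84 + 7.5 + 3.6 + 1.47
 = 28.23

28.23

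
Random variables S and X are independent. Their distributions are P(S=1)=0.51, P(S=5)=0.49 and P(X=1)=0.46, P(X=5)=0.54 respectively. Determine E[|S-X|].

E[|S-X|] = Σ_s Σ_x |s-x| · P(S=s)P(X=x)
 = 0·0.2346 + 4·0.2754 + 4·0.2254 + 0·0.2646
 = 0 + 1.1016 + 0.9016 + 0
 = 2.0032

2.0032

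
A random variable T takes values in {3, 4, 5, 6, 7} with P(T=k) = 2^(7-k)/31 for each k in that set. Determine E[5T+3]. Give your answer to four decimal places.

22.1935

E[5T+3] = Σ (5t+3)·P(T=t)
 = 18·16/31 + 23·8/31 + 28·4/31 + 33·2/31 + 38·1/31
 = 288/31 + 184/31 + 112/31 + 66/31 + 38/31
 = 688/31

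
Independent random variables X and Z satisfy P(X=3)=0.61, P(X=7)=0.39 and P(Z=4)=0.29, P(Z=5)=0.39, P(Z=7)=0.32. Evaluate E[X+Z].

9.91

E[X+Z] = Σ_x Σ_z (x+z) · P(X=x)P(Z=z)
 = 7·0.1769 + 8·0.2379 + 10·0.1952 + 11·0.1131 + 12·0.1521 + 14·0.1248
 = 1.2383 + 1.9032 + 1.952 + 1.2441 + 1.8252 + 1.7472
 = 9.91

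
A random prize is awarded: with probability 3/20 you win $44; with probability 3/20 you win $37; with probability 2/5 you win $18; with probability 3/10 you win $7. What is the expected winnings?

E[payout] = 44·3/20 + 37·3/20 + 18·2/5 + 7·3/10
 = 33/5 + 111/20 + 36/5 + 21/10
 = 429/20

21.45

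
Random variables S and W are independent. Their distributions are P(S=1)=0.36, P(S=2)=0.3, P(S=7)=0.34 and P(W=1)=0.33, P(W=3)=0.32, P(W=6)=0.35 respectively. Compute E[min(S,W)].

2.0136

E[min(S,W)] = Σ_s Σ_w min(s,w) · P(S=s)P(W=w)
 = 1·0.1188 + 1·0.1152 + 1·0.126 + 1·0.099 + 2·0.096 + 2·0.105 + 1·0.1122 + 3·0.1088 + 6·0.119
 = 0.1188 + 0.1152 + 0.126 + 0.099 + 0.192 + 0.21 + 0.1122 + 0.3264 + 0.714
 = 2.0136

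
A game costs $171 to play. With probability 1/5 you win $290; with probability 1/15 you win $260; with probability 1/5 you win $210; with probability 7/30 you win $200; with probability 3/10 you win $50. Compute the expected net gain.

E[payout] = 290·1/5 + 260·1/15 + 210·1/5 + 200·7/30 + 50·3/10
 = 58 + 52/3 + 42 + 140/3 + 15
 = 179
Net = 179 - 171 = 8

8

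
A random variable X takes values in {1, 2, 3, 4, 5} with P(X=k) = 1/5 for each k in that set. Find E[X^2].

E[X^2] = Σ x^2·P(X=x)
 = 1·1/5 + 4·1/5 + 9·1/5 + 16·1/5 + 25·1/5
 = 1/5 + 4/5 + 9/5 + 16/5 + 5
 = 11

11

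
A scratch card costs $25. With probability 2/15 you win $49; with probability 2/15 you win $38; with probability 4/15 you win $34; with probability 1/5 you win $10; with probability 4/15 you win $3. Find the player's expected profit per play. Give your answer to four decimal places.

E[payout] = 49·2/15 + 38·2/15 + 34·4/15 + 10·1/5 + 3·4/15
 = 98/15 + 76/15 + 136/15 + 2 + 4/5
 = 352/15
Net = 352/15 - 25 = -23/15

-1.5333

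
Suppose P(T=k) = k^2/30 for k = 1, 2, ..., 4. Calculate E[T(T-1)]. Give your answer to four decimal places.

8.4667

E[T(T-1)] = Σ t(t-1)·P(T=t)
 = 0·1/30 + 2·2/15 + 6·3/10 + 12·8/15
 = 0 + 4/15 + 9/5 + 32/5
 = 127/15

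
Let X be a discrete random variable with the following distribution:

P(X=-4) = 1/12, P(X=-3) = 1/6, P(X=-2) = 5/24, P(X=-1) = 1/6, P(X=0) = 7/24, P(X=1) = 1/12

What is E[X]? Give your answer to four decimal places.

-1.3333

E[X] = Σ x·P(X=x)
 = (-4)·1/12 + (-3)·1/6 + (-2)·5/24 + (-1)·1/6 + 0·7/24 + 1·1/12
 = (-1/3) + (-1/2) + (-5/12) + (-1/6) + 0 + 1/12
 = -4/3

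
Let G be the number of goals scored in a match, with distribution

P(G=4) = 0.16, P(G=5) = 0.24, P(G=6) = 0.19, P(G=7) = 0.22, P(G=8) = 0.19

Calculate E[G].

6.04

E[G] = Σ g·P(G=g)
 = 4·0.16 + 5·0.24 + 6·0.19 + 7·0.22 + 8·0.19
 = 0.64 + 1.2 + 1.14 + 1.54 + 1.52
 = 6.04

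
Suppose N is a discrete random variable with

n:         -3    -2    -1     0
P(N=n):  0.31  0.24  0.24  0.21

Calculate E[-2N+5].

8.3

E[-2N+5] = Σ (-2n+5)·P(N=n)
 = 11·0.31 + 9·0.24 + 7·0.24 + 5·0.21
 = 3.41 + 2.16 + 1.68 + 1.05
 = 8.3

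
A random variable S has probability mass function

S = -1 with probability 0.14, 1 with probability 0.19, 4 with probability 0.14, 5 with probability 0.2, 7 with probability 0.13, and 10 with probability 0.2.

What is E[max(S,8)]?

8.4

E[max(S,8)] = Σ max(s,8)·P(S=s)
 = 8·0.14 + 8·0.19 + 8·0.14 + 8·0.2 + 8·0.13 + 10·0.2
 = 1.12 + 1.52 + 1.12 + 1.6 + 1.04 + 2
 = 8.4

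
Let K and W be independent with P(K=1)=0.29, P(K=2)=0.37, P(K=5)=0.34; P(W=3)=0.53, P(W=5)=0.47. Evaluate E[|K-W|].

E[|K-W|] = Σ_k Σ_w |k-w| · P(K=k)P(W=w)
 = 2·0.1537 + 4·0.1363 + 1·0.1961 + 3·0.1739 + 2·0.1802 + 0·0.1598
 = 0.3074 + 0.5452 + 0.1961 + 0.5217 + 0.3604 + 0
 = 1.9308

1.9308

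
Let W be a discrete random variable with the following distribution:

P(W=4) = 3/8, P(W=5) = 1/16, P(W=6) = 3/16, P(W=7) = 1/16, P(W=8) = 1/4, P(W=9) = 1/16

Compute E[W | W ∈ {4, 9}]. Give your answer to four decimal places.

4.7143

P(W ∈ {4, 9}) = 3/8 + 1/16 = 7/16.
E[W | W ∈ {4, 9}] = [4·3/8 + 9·1/16] / (7/16)
 = 33/16 / (7/16)
 = 33/7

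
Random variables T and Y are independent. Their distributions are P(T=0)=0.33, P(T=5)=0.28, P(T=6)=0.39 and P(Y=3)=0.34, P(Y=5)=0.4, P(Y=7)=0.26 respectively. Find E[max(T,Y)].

E[max(T,Y)] = Σ_t Σ_y max(t,y) · P(T=t)P(Y=y)
 = 3·0.1122 + 5·0.132 + 7·0.0858 + 5·0.0952 + 5·0.112 + 7·0.0728 + 6·0.1326 + 6·0.156 + 7·0.1014
 = 0.3366 + 0.66 + 0.6006 + 0.476 + 0.56 + 0.5096 + 0.7956 + 0.936 + 0.7098
 = 5.5842

5.5842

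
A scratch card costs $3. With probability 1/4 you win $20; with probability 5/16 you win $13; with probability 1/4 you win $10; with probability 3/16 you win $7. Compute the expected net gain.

9.875

E[payout] = 20·1/4 + 13·5/16 + 10·1/4 + 7·3/16
 = 5 + 65/16 + 5/2 + 21/16
 = 103/8
Net = 103/8 - 3 = 79/8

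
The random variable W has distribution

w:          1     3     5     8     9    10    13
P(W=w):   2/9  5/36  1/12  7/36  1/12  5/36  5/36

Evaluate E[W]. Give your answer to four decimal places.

E[W] = Σ w·P(W=w)
 = 1·2/9 + 3·5/36 + 5·1/12 + 8·7/36 + 9·1/12 + 10·5/36 + 13·5/36
 = 2/9 + 5/12 + 5/12 + 14/9 + 3/4 + 25/18 + 65/36
 = 59/9

6.5556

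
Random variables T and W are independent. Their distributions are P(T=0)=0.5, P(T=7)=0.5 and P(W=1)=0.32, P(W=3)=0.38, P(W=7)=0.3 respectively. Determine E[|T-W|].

3.5

E[|T-W|] = Σ_t Σ_w |t-w| · P(T=t)P(W=w)
 = 1·0.16 + 3·0.19 + 7·0.15 + 6·0.16 + 4·0.19 + 0·0.15
 = 0.16 + 0.57 + 1.05 + 0.96 + 0.76 + 0
 = 3.5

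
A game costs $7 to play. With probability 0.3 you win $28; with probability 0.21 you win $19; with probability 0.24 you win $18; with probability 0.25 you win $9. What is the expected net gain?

E[payout] = 28·0.3 + 19·0.21 + 18·0.24 + 9·0.25
 = 8.4 + 3.99 + 4.32 + 2.25
 = 18.96
Net = 18.96 - 7 = 11.96

11.96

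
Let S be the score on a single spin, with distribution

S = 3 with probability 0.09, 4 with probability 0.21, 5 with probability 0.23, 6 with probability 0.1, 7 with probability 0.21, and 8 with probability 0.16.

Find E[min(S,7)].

5.45

E[min(S,7)] = Σ min(s,7)·P(S=s)
 = 3·0.09 + 4·0.21 + 5·0.23 + 6·0.1 + 7·0.21 + 7·0.16
 = 0.27 + 0.84 + 1.15 + 0.6 + 1.47 + 1.12
 = 5.45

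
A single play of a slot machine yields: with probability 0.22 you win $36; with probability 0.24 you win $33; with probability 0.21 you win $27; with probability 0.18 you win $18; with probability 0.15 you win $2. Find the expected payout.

25.05

E[payout] = 36·0.22 + 33·0.24 + 27·0.21 + 18·0.18 + 2·0.15
 = 7.92 + 7.92 + 5.67 + 3.24 + 0.3
 = 25.05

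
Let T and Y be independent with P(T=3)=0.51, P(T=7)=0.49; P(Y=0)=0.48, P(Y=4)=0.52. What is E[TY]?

E[TY] = Σ_t Σ_y ty · P(T=t)P(Y=y)
 = 0·0.2448 + 12·0.2652 + 0·0.2352 + 28·0.2548
 = 0 + 3.1824 + 0 + 7.1344
 = 10.3168

10.3168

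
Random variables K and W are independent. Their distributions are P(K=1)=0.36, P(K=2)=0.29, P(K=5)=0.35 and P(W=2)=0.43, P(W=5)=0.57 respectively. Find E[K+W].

E[K+W] = Σ_k Σ_w (k+w) · P(K=k)P(W=w)
 = 3·0.1548 + 6·0.2052 + 4·0.1247 + 7·0.1653 + 7·0.1505 + 10·0.1995
 = 0.4644 + 1.2312 + 0.4988 + 1.1571 + 1.0535 + 1.995
 = 6.4

6.4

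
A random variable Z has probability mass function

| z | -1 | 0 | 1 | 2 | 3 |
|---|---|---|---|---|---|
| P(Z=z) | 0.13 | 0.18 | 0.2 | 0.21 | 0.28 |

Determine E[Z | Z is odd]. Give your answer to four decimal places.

P(Z is odd) = 0.13 + 0.2 + 0.28 = 0.61.
E[Z | Z is odd] = [(-1)·0.13 + 1·0.2 + 3·0.28] / 0.61
 = 0.91 / 0.61
 = 91/61

1.4918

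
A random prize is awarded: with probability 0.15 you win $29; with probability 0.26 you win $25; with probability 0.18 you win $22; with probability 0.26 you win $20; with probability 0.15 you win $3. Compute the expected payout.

20.46

E[payout] = 29·0.15 + 25·0.26 + 22·0.18 + 20·0.26 + 3·0.15
 = 4.35 + 6.5 + 3.96 + 5.2 + 0.45
 = 20.46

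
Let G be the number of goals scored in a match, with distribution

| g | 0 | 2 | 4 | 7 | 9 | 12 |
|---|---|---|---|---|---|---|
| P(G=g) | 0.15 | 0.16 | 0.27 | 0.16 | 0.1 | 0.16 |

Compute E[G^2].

E[G^2] = Σ g^2·P(G=g)
 = 0·0.15 + 4·0.16 + 16·0.27 + 49·0.16 + 81·0.1 + 144·0.16
 = 0 + 0.64 + 4.32 + 7.84 + 8.1 + 23.04
 = 43.94

43.94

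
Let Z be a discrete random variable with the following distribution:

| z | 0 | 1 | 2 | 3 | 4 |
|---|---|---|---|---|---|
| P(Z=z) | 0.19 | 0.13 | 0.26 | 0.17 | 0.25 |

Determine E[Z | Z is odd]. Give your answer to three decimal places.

2.133

P(Z is odd) = 0.13 + 0.17 = 0.3.
E[Z | Z is odd] = [1·0.13 + 3·0.17] / 0.3
 = 0.64 / 0.3
 = 32/15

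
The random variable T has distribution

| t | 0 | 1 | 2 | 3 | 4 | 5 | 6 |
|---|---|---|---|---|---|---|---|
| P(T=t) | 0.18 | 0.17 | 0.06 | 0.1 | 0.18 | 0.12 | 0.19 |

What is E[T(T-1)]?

10.98

E[T(T-1)] = Σ t(t-1)·P(T=t)
 = 0·0.18 + 0·0.17 + 2·0.06 + 6·0.1 + 12·0.18 + 20·0.12 + 30·0.19
 = 0 + 0 + 0.12 + 0.6 + 2.16 + 2.4 + 5.7
 = 10.98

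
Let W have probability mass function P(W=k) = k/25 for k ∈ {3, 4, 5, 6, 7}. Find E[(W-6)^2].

E[(W-6)^2] = Σ (w-6)^2·P(W=w)
 = 9·3/25 + 4·4/25 + 1·1/5 + 0·6/25 + 1·7/25
 = 27/25 + 16/25 + 1/5 + 0 + 7/25
 = 11/5

2.2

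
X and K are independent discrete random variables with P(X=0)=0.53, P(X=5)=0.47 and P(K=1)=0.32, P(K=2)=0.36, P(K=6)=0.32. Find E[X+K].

5.31

E[X+K] = Σ_x Σ_k (x+k) · P(X=x)P(K=k)
 = 1·0.1696 + 2·0.1908 + 6·0.1696 + 6·0.1504 + 7·0.1692 + 11·0.1504
 = 0.1696 + 0.3816 + 1.0176 + 0.9024 + 1.1844 + 1.6544
 = 5.31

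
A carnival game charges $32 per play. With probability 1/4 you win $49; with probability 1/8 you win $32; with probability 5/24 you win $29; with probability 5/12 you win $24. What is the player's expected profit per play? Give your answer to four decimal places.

0.2917

E[payout] = 49·1/4 + 32·1/8 + 29·5/24 + 24·5/12
 = 49/4 + 4 + 145/24 + 10
 = 775/24
Net = 775/24 - 32 = 7/24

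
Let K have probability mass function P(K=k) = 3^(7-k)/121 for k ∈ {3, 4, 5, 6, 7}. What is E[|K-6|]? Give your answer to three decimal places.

2.537

E[|K-6|] = Σ |k-6|·P(K=k)
 = 3·81/121 + 2·27/121 + 1·9/121 + 0·3/121 + 1·1/121
 = 243/121 + 54/121 + 9/121 + 0 + 1/121
 = 307/121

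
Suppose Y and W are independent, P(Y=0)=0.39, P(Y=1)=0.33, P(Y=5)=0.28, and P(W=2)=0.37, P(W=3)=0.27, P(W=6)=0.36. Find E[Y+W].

5.44

E[Y+W] = Σ_y Σ_w (y+w) · P(Y=y)P(W=w)
 = 2·0.1443 + 3·0.1053 + 6·0.1404 + 3·0.1221 + 4·0.0891 + 7·0.1188 + 7·0.1036 + 8·0.0756 + 11·0.1008
 = 0.2886 + 0.3159 + 0.8424 + 0.3663 + 0.3564 + 0.8316 + 0.7252 + 0.6048 + 1.1088
 = 5.44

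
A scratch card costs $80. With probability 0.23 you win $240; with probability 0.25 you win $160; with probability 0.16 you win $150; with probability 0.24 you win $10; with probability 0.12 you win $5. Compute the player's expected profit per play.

42.2

E[payout] = 240·0.23 + 160·0.25 + 150·0.16 + 10·0.24 + 5·0.12
 = 55.2 + 40 + 24 + 2.4 + 0.6
 = 122.2
Net = 122.2 - 80 = 42.2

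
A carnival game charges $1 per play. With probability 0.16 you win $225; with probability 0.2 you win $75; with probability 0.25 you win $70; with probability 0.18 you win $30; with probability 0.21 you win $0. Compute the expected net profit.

72.9

E[payout] = 225·0.16 + 75·0.2 + 70·0.25 + 30·0.18 + 0·0.21
 = 36 + 15 + 17.5 + 5.4 + 0
 = 73.9
Net = 73.9 - 1 = 72.9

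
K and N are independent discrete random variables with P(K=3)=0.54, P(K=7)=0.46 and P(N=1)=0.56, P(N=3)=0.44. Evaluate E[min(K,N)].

E[min(K,N)] = Σ_k Σ_n min(k,n) · P(K=k)P(N=n)
 = 1·0.3024 + 3·0.2376 + 1·0.2576 + 3·0.2024
 = 0.3024 + 0.7128 + 0.2576 + 0.6072
 = 1.88

1.88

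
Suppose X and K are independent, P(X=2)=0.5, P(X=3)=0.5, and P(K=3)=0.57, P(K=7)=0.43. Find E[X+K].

E[X+K] = Σ_x Σ_k (x+k) · P(X=x)P(K=k)
 = 5·0.285 + 9·0.215 + 6·0.285 + 10·0.215
 = 1.425 + 1.935 + 1.71 + 2.15
 = 7.22

7.22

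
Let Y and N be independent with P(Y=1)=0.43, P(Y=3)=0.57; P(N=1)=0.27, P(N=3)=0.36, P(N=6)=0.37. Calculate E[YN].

7.6398

E[YN] = Σ_y Σ_n yn · P(Y=y)P(N=n)
 = 1·0.1161 + 3·0.1548 + 6·0.1591 + 3·0.1539 + 9·0.2052 + 18·0.2109
 = 0.1161 + 0.4644 + 0.9546 + 0.4617 + 1.8468 + 3.7962
 = 7.6398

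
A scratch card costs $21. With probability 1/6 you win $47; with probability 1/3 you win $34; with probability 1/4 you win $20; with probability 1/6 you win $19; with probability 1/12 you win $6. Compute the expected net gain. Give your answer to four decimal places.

6.8333

E[payout] = 47·1/6 + 34·1/3 + 20·1/4 + 19·1/6 + 6·1/12
 = 47/6 + 34/3 + 5 + 19/6 + 1/2
 = 167/6
Net = 167/6 - 21 = 41/6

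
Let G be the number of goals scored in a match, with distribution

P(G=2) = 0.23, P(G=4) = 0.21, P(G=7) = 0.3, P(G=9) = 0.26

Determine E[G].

E[G] = Σ g·P(G=g)
 = 2·0.23 + 4·0.21 + 7·0.3 + 9·0.26
 = 0.46 + 0.84 + 2.1 + 2.34
 = 5.74

5.74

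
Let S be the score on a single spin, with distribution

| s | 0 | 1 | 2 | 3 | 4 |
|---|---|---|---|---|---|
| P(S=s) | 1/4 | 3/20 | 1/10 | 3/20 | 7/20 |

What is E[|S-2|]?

E[|S-2|] = Σ |s-2|·P(S=s)
 = 2·1/4 + 1·3/20 + 0·1/10 + 1·3/20 + 2·7/20
 = 1/2 + 3/20 + 0 + 3/20 + 7/10
 = 3/2

1.5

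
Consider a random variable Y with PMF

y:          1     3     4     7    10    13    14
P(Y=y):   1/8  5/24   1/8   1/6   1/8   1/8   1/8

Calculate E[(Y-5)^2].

E[(Y-5)^2] = Σ (y-5)^2·P(Y=y)
 = 16·1/8 + 4·5/24 + 1·1/8 + 4·1/6 + 25·1/8 + 64·1/8 + 81·1/8
 = 2 + 5/6 + 1/8 + 2/3 + 25/8 + 8 + 81/8
 = 199/8

24.875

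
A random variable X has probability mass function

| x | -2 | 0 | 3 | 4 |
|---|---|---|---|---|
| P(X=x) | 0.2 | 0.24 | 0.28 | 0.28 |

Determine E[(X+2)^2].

18.04

E[(X+2)^2] = Σ (x+2)^2·P(X=x)
 = 0·0.2 + 4·0.24 + 25·0.28 + 36·0.28
 = 0 + 0.96 + 7 + 10.08
 = 18.04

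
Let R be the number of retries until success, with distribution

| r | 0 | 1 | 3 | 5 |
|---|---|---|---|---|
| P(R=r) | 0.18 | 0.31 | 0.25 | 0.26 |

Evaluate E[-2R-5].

E[-2R-5] = Σ (-2r-5)·P(R=r)
 = (-5)·0.18 + (-7)·0.31 + (-11)·0.25 + (-15)·0.26
 = (-0.9) + (-2.17) + (-2.75) + (-3.9)
 = -9.72

-9.72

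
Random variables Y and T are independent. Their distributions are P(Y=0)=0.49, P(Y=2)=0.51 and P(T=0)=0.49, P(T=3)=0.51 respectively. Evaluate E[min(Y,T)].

E[min(Y,T)] = Σ_y Σ_t min(y,t) · P(Y=y)P(T=t)
 = 0·0.2401 + 0·0.2499 + 0·0.2499 + 2·0.2601
 = 0 + 0 + 0 + 0.5202
 = 0.5202

0.5202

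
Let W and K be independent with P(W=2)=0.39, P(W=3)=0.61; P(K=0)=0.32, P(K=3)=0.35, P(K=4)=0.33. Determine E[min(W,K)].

E[min(W,K)] = Σ_w Σ_k min(w,k) · P(W=w)P(K=k)
 = 0·0.1248 + 2·0.1365 + 2·0.1287 + 0·0.1952 + 3·0.2135 + 3·0.2013
 = 0 + 0.273 + 0.2574 + 0 + 0.6405 + 0.6039
 = 1.7748

1.7748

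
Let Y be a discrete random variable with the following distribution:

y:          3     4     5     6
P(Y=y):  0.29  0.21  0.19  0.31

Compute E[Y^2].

21.88

E[Y^2] = Σ y^2·P(Y=y)
 = 9·0.29 + 16·0.21 + 25·0.19 + 36·0.31
 = 2.61 + 3.36 + 4.75 + 11.16
 = 21.88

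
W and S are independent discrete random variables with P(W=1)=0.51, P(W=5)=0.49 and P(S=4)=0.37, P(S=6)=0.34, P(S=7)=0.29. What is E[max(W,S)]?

5.7313

E[max(W,S)] = Σ_w Σ_s max(w,s) · P(W=w)P(S=s)
 = 4·0.1887 + 6·0.1734 + 7·0.1479 + 5·0.1813 + 6·0.1666 + 7·0.1421
 = 0.7548 + 1.0404 + 1.0353 + 0.9065 + 0.9996 + 0.9947
 = 5.7313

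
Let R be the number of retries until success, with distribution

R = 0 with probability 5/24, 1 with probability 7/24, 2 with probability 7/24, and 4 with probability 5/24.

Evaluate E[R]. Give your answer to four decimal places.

1.7083

E[R] = Σ r·P(R=r)
 = 0·5/24 + 1·7/24 + 2·7/24 + 4·5/24
 = 0 + 7/24 + 7/12 + 5/6
 = 41/24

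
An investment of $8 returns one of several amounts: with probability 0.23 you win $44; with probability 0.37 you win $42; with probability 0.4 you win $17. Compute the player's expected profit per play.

E[payout] = 44·0.23 + 42·0.37 + 17·0.4
 = 10.12 + 15.54 + 6.8
 = 32.46
Net = 32.46 - 8 = 24.46

24.46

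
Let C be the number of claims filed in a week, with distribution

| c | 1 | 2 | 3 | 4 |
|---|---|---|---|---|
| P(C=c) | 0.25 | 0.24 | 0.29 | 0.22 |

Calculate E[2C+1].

5.96

E[2C+1] = Σ (2c+1)·P(C=c)
 = 3·0.25 + 5·0.24 + 7·0.29 + 9·0.22
 = 0.75 + 1.2 + 2.03 + 1.98
 = 5.96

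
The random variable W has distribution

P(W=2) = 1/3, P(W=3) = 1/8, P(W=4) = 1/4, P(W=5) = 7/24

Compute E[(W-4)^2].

E[(W-4)^2] = Σ (w-4)^2·P(W=w)
 = 4·1/3 + 1·1/8 + 0·1/4 + 1·7/24
 = 4/3 + 1/8 + 0 + 7/24
 = 7/4

1.75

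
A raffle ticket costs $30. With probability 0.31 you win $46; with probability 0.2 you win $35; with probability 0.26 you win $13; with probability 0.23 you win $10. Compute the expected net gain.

-3.06

E[payout] = 46·0.31 + 35·0.2 + 13·0.26 + 10·0.23
 = 14.26 + 7 + 3.38 + 2.3
 = 26.94
Net = 26.94 - 30 = -3.06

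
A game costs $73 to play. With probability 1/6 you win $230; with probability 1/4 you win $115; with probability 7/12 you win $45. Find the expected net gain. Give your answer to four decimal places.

E[payout] = 230·1/6 + 115·1/4 + 45·7/12
 = 115/3 + 115/4 + 105/4
 = 280/3
Net = 280/3 - 73 = 61/3

20.3333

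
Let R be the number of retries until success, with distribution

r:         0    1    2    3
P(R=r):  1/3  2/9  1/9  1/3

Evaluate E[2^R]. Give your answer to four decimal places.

3.8889

E[2^R] = Σ 2^r·P(R=r)
 = 1·1/3 + 2·2/9 + 4·1/9 + 8·1/3
 = 1/3 + 4/9 + 4/9 + 8/3
 = 35/9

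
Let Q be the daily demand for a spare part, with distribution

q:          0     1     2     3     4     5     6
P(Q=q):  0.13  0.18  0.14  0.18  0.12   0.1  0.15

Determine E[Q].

E[Q] = Σ q·P(Q=q)
 = 0·0.13 + 1·0.18 + 2·0.14 + 3·0.18 + 4·0.12 + 5·0.1 + 6·0.15
 = 0 + 0.18 + 0.28 + 0.54 + 0.48 + 0.5 + 0.9
 = 2.88

2.88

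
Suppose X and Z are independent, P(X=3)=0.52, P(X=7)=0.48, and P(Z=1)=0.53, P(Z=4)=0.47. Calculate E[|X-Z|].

2.9988

E[|X-Z|] = Σ_x Σ_z |x-z| · P(X=x)P(Z=z)
 = 2·0.2756 + 1·0.2444 + 6·0.2544 + 3·0.2256
 = 0.5512 + 0.2444 + 1.5264 + 0.6768
 = 2.9988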